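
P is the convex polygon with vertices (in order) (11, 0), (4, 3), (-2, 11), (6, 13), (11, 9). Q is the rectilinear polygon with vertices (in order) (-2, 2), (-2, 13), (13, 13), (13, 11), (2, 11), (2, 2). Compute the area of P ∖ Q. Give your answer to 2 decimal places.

|P| = 98.5, |P∩Q| = 21.1667.
|P ∖ Q| = |P| − |P∩Q| = 98.5 − 21.1667 = 77.33.

77.33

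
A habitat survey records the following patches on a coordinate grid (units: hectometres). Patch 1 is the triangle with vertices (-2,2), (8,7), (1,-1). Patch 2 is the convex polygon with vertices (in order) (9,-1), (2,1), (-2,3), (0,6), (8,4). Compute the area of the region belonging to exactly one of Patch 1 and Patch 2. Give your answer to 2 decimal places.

|Patch 1| = 22.5, |Patch 2| = 42.5, |Patch 1∩Patch 2| = 13.0451.
|Patch 1 △ Patch 2| = |Patch 1| + |Patch 2| − 2·|Patch 1∩Patch 2| = 22.5 + 42.5 − 26.0901 = 38.91.

38.91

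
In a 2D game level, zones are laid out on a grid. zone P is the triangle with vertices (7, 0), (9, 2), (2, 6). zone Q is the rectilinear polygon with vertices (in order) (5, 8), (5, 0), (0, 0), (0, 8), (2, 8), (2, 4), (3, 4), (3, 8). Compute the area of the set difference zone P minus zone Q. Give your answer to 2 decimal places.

|zone P| = 11, |zone P∩zone Q| = 2.5143.
|zone P ∖ zone Q| = |zone P| − |zone P∩zone Q| = 11 − 2.5143 = 8.49.

8.49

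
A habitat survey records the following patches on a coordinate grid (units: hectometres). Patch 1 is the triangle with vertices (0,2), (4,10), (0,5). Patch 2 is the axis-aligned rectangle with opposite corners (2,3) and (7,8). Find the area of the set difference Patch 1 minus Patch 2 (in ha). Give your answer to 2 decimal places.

|Patch 1| = 6, |Patch 1∩Patch 2| = 0.9.
|Patch 1 ∖ Patch 2| = |Patch 1| − |Patch 1∩Patch 2| = 6 − 0.9 = 5.10.

5.10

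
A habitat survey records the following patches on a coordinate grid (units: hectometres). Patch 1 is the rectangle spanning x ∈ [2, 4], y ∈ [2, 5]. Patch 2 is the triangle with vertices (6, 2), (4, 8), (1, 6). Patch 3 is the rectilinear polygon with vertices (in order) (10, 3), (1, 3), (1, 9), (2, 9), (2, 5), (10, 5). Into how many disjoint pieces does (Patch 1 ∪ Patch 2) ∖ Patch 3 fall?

(Patch 1 ∪ Patch 2) ∖ Patch 3 splits into 3 disjoint pieces (area 2, area 6.1417, area 0.4583).

3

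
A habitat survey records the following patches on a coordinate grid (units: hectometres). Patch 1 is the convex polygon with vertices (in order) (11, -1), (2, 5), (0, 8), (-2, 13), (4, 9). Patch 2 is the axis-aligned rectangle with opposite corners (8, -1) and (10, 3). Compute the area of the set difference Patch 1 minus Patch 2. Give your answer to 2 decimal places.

38.98

|Patch 1| = 42, |Patch 1∩Patch 2| = 3.019.
|Patch 1 ∖ Patch 2| = |Patch 1| − |Patch 1∩Patch 2| = 42 − 3.019 = 38.98.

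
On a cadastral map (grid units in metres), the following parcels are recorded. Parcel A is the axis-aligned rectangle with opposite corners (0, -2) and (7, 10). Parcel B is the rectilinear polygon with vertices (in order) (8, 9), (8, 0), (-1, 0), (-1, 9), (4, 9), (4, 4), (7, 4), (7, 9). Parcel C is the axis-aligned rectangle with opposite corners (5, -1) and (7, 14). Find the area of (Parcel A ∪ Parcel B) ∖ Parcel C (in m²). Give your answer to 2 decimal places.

|Parcel A ∪ Parcel B| = 102.
|(Parcel A ∪ Parcel B) ∩ Parcel C| = 22.
|(Parcel A ∪ Parcel B) ∖ Parcel C| = 102 − 22 = 80.00.

80.00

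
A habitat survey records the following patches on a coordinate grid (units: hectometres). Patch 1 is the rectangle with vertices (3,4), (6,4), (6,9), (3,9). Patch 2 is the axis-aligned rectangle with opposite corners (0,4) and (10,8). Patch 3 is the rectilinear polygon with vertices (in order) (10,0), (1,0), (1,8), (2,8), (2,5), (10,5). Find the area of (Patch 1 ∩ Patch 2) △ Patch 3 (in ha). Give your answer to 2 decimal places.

54.00

|Patch 1 ∩ Patch 2| = 12.
|(Patch 1 ∩ Patch 2) ∩ Patch 3| = 3.
|(Patch 1 ∩ Patch 2) △ Patch 3| = 12 + 48 − 6 = 54.00.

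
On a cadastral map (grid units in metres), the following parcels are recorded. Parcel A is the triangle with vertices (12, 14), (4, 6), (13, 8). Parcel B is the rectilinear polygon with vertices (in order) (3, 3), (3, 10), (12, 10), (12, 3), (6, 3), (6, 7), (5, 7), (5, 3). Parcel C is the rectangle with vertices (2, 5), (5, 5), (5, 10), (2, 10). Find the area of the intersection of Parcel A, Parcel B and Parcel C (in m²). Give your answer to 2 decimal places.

0.39

The intersection is the polygon with vertices (5,7), (5,6.222), (4,6).
By the shoelace formula its area is 0.39.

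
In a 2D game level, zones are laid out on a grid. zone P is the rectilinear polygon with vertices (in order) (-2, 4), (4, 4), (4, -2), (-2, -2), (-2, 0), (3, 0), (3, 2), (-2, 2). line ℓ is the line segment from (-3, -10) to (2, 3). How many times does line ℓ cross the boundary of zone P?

3

The segment meets the boundary at (0.846,0), (0.077,-2), (1.615,2).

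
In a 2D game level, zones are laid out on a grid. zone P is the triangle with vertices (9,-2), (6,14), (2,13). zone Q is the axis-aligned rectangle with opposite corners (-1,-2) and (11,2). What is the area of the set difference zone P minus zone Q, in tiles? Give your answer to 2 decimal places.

|zone P| = 33.5, |zone P∩zone Q| = 2.2333.
|zone P ∖ zone Q| = |zone P| − |zone P∩zone Q| = 33.5 − 2.2333 = 31.27.

31.27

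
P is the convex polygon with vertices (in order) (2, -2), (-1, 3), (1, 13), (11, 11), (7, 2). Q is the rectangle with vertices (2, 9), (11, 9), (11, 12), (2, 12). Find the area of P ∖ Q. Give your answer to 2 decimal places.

|P| = 108.5, |P∩Q| = 23.6111.
|P ∖ Q| = |P| − |P∩Q| = 108.5 − 23.6111 = 84.89.

84.89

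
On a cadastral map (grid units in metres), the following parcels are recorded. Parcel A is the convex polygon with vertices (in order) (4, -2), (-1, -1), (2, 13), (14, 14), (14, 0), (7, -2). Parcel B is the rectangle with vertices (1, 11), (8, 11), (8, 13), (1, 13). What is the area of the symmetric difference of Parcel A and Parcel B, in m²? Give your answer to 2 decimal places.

189.64

|Parcel A| = 200.5, |Parcel B| = 14, |Parcel A∩Parcel B| = 12.4286.
|Parcel A △ Parcel B| = |Parcel A| + |Parcel B| − 2·|Parcel A∩Parcel B| = 200.5 + 14 − 24.8571 = 189.64.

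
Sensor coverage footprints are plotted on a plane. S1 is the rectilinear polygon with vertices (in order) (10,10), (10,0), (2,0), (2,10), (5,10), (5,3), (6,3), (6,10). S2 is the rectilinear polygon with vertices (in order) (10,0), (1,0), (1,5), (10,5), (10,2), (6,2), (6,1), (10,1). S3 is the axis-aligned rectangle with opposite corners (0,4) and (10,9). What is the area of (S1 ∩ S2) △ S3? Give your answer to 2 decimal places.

70.00

|S1 ∩ S2| = 34.
|(S1 ∩ S2) ∩ S3| = 7.
|(S1 ∩ S2) △ S3| = 34 + 50 − 14 = 70.00.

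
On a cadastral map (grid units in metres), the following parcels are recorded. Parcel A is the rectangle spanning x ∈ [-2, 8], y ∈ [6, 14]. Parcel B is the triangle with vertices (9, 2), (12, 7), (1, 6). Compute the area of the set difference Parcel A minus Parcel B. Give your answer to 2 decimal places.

77.77

|Parcel A| = 80, |Parcel A∩Parcel B| = 2.2273.
|Parcel A ∖ Parcel B| = |Parcel A| − |Parcel A∩Parcel B| = 80 − 2.2273 = 77.77.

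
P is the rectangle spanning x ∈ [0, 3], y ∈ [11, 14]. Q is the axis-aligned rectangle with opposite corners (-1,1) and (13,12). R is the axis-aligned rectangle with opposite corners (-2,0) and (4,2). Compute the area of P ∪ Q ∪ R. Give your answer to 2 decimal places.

By inclusion–exclusion:
Individual areas: |P| = 9, |Q| = 154, |R| = 12.
|P∩Q|: x∈[0,3], y∈[11,12] → 3·1 = 3.
|P∩R| = 0 (no overlap).
|Q∩R|: x∈[-1,4], y∈[1,2] → 5·1 = 5.
|P∩Q∩R| = 0.
|P ∪ Q ∪ R| = 175 − 8 + 0 = 167.00.

167.00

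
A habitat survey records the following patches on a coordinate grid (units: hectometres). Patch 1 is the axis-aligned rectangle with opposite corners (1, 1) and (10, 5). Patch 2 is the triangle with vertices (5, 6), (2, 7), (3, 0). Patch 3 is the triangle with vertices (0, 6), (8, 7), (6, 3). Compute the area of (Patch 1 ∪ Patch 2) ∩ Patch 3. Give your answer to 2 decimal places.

The region (Patch 1 ∪ Patch 2) ∩ Patch 3 is the polygon with vertices (2.286,5), (2.105,6.263), (3.636,6.455), (5,6), (4.667,5), (7,5), (6,3), (2,5).
By the shoelace formula its area is 8.47.

8.47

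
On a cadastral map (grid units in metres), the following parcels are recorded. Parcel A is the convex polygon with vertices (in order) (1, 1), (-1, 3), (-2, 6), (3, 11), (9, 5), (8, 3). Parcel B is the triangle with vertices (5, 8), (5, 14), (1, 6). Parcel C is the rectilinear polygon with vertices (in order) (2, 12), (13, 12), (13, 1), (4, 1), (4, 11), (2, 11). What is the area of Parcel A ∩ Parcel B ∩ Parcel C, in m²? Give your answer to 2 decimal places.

The intersection is the polygon with vertices (5,8), (4,7.5), (4,10), (5,9).
By the shoelace formula its area is 1.75.

1.75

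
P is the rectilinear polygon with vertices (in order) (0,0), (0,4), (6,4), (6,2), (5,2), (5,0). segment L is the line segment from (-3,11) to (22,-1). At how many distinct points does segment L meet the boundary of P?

0

The segment lies entirely outside P and never meets its boundary.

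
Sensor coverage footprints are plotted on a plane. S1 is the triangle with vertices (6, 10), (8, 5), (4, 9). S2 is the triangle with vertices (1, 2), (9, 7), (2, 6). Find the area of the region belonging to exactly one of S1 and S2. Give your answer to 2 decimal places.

|S1| = 6, |S2| = 13.5, |S1∩S2| = 0.5772.
|S1 △ S2| = |S1| + |S2| − 2·|S1∩S2| = 6 + 13.5 − 1.1544 = 18.35.

18.35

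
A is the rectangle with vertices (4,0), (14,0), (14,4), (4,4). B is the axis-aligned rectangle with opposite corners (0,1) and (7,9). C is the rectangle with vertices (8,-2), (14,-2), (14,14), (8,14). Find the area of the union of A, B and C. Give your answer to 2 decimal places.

By inclusion–exclusion:
Individual areas: |A| = 40, |B| = 56, |C| = 96.
|A∩B|: x∈[4,7], y∈[1,4] → 3·3 = 9.
|A∩C|: x∈[8,14], y∈[0,4] → 6·4 = 24.
|B∩C| = 0 (no overlap).
|A∩B∩C| = 0.
|A ∪ B ∪ C| = 192 − 33 + 0 = 159.00.

159.00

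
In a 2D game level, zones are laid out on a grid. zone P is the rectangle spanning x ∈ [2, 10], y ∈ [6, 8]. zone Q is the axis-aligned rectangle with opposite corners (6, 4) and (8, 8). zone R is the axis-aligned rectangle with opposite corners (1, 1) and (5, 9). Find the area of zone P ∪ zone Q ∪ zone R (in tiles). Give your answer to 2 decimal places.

46.00

By inclusion–exclusion:
Individual areas: |zone P| = 16, |zone Q| = 8, |zone R| = 32.
|zone P∩zone Q|: x∈[6,8], y∈[6,8] → 2·2 = 4.
|zone P∩zone R|: x∈[2,5], y∈[6,8] → 3·2 = 6.
|zone Q∩zone R| = 0 (no overlap).
|zone P∩zone Q∩zone R| = 0.
|zone P ∪ zone Q ∪ zone R| = 56 − 10 + 0 = 46.00.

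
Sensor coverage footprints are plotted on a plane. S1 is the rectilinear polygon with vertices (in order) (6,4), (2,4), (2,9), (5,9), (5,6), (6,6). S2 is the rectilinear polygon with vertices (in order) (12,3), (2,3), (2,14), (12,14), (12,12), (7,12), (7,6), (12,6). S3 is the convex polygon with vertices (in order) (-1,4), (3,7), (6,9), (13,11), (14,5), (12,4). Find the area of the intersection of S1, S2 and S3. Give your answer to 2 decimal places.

11.96

The intersection is the polygon with vertices (2,6.25), (3,7), (5,8.333), (5,6), (6,6), (6,4), (2,4).
By the shoelace formula its area is 11.96.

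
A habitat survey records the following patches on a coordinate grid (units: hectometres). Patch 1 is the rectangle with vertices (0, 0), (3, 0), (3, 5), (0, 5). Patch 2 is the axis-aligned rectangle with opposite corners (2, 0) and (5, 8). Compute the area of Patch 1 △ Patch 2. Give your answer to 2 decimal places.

|Patch 1∩Patch 2|: x∈[2,3], y∈[0,5] → 1·5 = 5.
|Patch 1 △ Patch 2| = |Patch 1| + |Patch 2| − 2·|Patch 1∩Patch 2| = 15 + 24 − 10 = 29.00.

29.00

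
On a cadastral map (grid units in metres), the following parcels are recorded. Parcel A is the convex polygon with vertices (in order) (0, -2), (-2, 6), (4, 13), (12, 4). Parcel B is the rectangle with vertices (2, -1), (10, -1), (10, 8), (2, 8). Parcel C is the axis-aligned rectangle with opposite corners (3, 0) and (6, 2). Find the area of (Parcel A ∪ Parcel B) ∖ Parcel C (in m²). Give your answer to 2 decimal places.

|Parcel A ∪ Parcel B| = 126.3611.
|(Parcel A ∪ Parcel B) ∩ Parcel C| = 6.
|(Parcel A ∪ Parcel B) ∖ Parcel C| = 126.3611 − 6 = 120.36.

120.36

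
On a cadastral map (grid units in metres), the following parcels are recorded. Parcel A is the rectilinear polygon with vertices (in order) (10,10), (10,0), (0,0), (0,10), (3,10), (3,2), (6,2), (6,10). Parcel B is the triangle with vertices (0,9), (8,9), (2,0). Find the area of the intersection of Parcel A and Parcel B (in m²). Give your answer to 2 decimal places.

20.33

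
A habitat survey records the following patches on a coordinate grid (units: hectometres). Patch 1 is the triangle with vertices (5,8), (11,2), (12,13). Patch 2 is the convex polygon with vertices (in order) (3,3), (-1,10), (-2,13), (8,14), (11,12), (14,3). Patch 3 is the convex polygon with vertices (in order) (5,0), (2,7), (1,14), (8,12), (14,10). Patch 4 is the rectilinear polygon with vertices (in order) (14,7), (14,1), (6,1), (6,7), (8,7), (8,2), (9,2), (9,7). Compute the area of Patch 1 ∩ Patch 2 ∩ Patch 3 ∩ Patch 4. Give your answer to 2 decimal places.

4.94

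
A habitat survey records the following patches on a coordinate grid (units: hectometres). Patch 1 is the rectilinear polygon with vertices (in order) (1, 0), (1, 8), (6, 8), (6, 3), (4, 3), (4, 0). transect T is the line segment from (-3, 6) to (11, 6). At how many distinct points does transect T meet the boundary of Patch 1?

The segment meets the boundary at (6,6), (1,6).

2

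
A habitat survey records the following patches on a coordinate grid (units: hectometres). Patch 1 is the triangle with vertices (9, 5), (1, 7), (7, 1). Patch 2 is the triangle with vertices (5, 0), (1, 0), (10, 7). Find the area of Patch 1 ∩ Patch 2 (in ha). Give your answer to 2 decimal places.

4.98

The intersection is the polygon with vertices (8.636,5.091), (6.25,1.75), (4.938,3.062), (7.811,5.297).
By the shoelace formula its area is 4.98.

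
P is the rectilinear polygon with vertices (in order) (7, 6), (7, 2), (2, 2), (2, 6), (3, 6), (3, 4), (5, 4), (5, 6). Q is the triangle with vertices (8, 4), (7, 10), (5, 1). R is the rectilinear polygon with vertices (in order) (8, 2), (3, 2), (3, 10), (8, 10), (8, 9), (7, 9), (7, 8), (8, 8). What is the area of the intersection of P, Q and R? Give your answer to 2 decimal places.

4.83

The intersection is the polygon with vertices (6,2), (5.222,2), (6.111,6), (7,6), (7,3).
By the shoelace formula its area is 4.83.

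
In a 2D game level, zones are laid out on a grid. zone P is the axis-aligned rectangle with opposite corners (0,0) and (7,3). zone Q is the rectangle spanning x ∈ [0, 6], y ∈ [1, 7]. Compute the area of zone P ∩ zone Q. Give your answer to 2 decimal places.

|zone P∩zone Q|: x∈[0,6], y∈[1,3] → 6·2 = 12.

12.00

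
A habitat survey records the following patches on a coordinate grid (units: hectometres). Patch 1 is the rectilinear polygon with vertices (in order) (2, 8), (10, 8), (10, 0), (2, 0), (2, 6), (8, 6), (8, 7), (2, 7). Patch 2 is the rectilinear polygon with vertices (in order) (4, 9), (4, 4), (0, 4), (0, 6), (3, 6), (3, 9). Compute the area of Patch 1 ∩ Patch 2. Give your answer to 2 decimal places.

5.00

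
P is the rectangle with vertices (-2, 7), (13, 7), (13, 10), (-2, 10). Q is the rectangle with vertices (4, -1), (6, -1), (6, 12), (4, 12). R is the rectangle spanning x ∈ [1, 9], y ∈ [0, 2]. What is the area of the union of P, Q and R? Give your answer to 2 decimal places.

By inclusion–exclusion:
Individual areas: |P| = 45, |Q| = 26, |R| = 16.
|P∩Q|: x∈[4,6], y∈[7,10] → 2·3 = 6.
|P∩R| = 0 (no overlap).
|Q∩R|: x∈[4,6], y∈[0,2] → 2·2 = 4.
|P∩Q∩R| = 0.
|P ∪ Q ∪ R| = 87 − 10 + 0 = 77.00.

77.00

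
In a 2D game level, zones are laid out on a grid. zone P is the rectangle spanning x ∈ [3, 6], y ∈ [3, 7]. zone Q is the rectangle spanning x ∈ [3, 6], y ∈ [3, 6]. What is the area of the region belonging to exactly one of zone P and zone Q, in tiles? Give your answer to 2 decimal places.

3.00

|zone P∩zone Q|: x∈[3,6], y∈[3,6] → 3·3 = 9.
|zone P △ zone Q| = |zone P| + |zone Q| − 2·|zone P∩zone Q| = 12 + 9 − 18 = 3.00.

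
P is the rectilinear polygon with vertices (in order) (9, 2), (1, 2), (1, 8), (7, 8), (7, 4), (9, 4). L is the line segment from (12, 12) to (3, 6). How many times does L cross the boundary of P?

1

The segment meets the boundary at (6,8).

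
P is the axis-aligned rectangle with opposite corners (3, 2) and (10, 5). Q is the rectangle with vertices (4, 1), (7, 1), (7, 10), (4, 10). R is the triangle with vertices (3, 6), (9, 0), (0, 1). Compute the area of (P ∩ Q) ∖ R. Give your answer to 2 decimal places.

|P ∩ Q| = 9.
|(P ∩ Q) ∩ R| = 4.5.
|(P ∩ Q) ∖ R| = 9 − 4.5 = 4.50.

4.50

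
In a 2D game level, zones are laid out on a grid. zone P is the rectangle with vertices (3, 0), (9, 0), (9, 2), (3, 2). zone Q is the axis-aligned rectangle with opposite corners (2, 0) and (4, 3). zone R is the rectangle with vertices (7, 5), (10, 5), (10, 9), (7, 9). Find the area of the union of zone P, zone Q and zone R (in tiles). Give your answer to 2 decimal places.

28.00

By inclusion–exclusion:
Individual areas: |zone P| = 12, |zone Q| = 6, |zone R| = 12.
|zone P∩zone Q|: x∈[3,4], y∈[0,2] → 1·2 = 2.
|zone P∩zone R| = 0 (no overlap).
|zone Q∩zone R| = 0 (no overlap).
|zone P∩zone Q∩zone R| = 0.
|zone P ∪ zone Q ∪ zone R| = 30 − 2 + 0 = 28.00.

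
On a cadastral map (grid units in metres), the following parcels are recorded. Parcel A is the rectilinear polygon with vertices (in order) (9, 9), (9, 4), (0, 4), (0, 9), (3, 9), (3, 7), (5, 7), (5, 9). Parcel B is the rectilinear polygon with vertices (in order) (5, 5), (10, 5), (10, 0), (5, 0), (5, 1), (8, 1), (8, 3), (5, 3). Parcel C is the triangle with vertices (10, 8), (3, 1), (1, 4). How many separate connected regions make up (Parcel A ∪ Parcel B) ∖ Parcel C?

(Parcel A ∪ Parcel B) ∖ Parcel C splits into 2 disjoint pieces (area 19, area 26.7778).

2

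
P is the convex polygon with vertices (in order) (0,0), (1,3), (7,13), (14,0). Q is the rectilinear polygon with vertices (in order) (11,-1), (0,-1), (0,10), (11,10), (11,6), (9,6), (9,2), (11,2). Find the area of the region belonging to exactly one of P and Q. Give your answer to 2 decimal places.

|P| = 95, |Q| = 113, |P∩Q| = 73.5692.
|P △ Q| = |P| + |Q| − 2·|P∩Q| = 95 + 113 − 147.1385 = 60.86.

60.86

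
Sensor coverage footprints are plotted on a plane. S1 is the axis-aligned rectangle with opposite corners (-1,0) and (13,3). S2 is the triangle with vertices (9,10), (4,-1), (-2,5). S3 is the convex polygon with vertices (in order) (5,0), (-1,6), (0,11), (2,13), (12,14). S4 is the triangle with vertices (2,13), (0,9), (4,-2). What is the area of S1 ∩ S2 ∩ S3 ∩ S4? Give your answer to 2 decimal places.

The intersection is the polygon with vertices (2.286,2.714), (2.182,3), (3.333,3), (3.538,1.462).
By the shoelace formula its area is 1.00.

1.00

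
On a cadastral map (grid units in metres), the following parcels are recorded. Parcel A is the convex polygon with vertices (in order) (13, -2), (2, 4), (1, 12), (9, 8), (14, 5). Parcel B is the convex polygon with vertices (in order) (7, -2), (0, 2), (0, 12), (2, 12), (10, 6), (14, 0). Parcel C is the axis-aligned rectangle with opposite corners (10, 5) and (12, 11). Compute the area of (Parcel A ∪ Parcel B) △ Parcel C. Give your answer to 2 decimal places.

|Parcel A ∪ Parcel B| = 132.7661.
|(Parcel A ∪ Parcel B) ∩ Parcel C| = 3.6.
|(Parcel A ∪ Parcel B) △ Parcel C| = 132.7661 + 12 − 7.2 = 137.57.

137.57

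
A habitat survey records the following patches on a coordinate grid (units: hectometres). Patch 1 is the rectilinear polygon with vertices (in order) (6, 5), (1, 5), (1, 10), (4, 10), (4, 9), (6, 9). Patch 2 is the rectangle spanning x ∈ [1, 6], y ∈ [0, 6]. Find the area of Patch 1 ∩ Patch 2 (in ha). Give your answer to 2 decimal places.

The intersection is the polygon with vertices (1,5), (1,6), (6,6), (6,5).
By the shoelace formula its area is 5.00.

5.00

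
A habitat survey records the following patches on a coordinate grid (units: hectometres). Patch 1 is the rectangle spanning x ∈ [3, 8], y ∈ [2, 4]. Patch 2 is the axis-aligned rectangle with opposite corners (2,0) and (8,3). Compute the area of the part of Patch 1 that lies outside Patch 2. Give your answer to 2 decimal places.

|Patch 1∩Patch 2|: x∈[3,8], y∈[2,3] → 5·1 = 5.
|Patch 1| = 10.
|Patch 1 ∖ Patch 2| = |Patch 1| − |Patch 1∩Patch 2| = 10 − 5 = 5.00.

5.00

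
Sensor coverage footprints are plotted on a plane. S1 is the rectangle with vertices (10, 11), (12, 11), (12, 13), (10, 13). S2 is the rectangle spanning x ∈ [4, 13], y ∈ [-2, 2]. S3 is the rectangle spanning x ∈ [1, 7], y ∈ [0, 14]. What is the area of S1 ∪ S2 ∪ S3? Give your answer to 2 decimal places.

118.00

By inclusion–exclusion:
Individual areas: |S1| = 4, |S2| = 36, |S3| = 84.
|S1∩S2| = 0 (no overlap).
|S1∩S3| = 0 (no overlap).
|S2∩S3|: x∈[4,7], y∈[0,2] → 3·2 = 6.
|S1∩S2∩S3| = 0.
|S1 ∪ S2 ∪ S3| = 124 − 6 + 0 = 118.00.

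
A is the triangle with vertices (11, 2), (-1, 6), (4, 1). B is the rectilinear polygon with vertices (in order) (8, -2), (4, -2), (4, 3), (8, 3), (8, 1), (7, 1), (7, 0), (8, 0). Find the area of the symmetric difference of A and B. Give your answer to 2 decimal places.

25.29

|A| = 20, |B| = 19, |A∩B| = 6.8571.
|A △ B| = |A| + |B| − 2·|A∩B| = 20 + 19 − 13.7143 = 25.29.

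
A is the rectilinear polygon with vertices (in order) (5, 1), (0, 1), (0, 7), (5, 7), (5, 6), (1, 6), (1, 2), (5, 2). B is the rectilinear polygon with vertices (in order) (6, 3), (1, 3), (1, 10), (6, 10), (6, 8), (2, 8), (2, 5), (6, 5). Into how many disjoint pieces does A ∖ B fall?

A ∖ B splits into 2 disjoint pieces (area 10, area 3).

2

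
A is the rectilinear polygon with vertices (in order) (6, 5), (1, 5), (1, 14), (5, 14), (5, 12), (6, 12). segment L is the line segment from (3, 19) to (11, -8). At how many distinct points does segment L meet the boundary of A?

4

The segment meets the boundary at (6,8.875), (5.074,12), (5,12.25), (4.481,14).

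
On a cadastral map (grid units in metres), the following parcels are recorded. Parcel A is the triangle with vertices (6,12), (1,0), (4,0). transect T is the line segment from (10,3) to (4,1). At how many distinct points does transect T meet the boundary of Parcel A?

1

The segment meets the boundary at (4.176,1.059).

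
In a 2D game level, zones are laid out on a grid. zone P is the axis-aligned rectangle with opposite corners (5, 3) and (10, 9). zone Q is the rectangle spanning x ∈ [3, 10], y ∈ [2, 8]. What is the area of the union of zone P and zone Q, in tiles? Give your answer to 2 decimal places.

47.00

By inclusion–exclusion:
Individual areas: |zone P| = 30, |zone Q| = 42.
|zone P∩zone Q|: x∈[5,10], y∈[3,8] → 5·5 = 25.
|zone P ∪ zone Q| = 72 − 25 = 47.00.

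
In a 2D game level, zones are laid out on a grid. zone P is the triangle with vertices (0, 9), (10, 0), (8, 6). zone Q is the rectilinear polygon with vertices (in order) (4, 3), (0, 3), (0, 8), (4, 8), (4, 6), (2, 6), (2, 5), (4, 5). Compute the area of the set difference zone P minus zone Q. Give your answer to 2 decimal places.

17.78

|zone P| = 21, |zone P∩zone Q| = 3.2222.
|zone P ∖ zone Q| = |zone P| − |zone P∩zone Q| = 21 − 3.2222 = 17.78.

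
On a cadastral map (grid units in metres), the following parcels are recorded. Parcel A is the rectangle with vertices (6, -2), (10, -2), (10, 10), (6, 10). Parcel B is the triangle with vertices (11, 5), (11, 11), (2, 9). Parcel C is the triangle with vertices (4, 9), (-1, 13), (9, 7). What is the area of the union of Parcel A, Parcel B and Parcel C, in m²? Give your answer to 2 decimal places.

62.95

By inclusion–exclusion:
Individual areas: |Parcel A| = 48, |Parcel B| = 27, |Parcel C| = 5.
|Parcel A∩Parcel B| = 14.6389.
|Parcel A∩Parcel C| = 0.9.
|Parcel B∩Parcel C| = 2.4089.
|Parcel A∩Parcel B∩Parcel C| = 0.9.
|Parcel A ∪ Parcel B ∪ Parcel C| = 80 − 17.9478 + 0.9 = 62.95.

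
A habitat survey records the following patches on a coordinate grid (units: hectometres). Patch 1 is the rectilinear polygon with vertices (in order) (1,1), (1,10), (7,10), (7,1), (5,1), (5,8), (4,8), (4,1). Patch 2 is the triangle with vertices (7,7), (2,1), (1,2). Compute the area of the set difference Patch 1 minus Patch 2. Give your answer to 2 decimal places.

|Patch 1| = 47, |Patch 1∩Patch 2| = 4.5833.
|Patch 1 ∖ Patch 2| = |Patch 1| − |Patch 1∩Patch 2| = 47 − 4.5833 = 42.42.

42.42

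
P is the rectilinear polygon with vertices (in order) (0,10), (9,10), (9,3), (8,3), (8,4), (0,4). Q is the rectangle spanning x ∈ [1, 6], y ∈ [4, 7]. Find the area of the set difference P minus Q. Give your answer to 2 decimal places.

|P| = 55, |P∩Q| = 15.
|P ∖ Q| = |P| − |P∩Q| = 55 − 15 = 40.00.

40.00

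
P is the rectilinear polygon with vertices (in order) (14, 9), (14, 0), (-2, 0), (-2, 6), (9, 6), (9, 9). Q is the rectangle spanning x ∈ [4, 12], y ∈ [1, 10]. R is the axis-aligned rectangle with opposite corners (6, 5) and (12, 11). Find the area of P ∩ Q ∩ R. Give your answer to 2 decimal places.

15.00

The intersection is the polygon with vertices (9,9), (12,9), (12,5), (6,5), (6,6), (9,6).
By the shoelace formula its area is 15.00.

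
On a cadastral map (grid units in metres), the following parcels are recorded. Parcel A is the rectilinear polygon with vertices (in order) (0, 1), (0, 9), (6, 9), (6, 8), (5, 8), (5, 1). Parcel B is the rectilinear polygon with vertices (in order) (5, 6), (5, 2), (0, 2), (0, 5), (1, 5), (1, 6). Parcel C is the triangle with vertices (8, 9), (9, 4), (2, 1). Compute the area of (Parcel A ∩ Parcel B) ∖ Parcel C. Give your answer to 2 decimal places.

15.72

|Parcel A ∩ Parcel B| = 19.
|(Parcel A ∩ Parcel B) ∩ Parcel C| = 3.2798.
|(Parcel A ∩ Parcel B) ∖ Parcel C| = 19 − 3.2798 = 15.72.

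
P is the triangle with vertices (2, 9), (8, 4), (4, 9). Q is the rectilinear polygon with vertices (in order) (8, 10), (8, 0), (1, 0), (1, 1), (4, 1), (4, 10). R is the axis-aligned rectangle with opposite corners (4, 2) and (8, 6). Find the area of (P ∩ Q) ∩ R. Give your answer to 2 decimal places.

The region (P ∩ Q) ∩ R is the polygon with vertices (8,4), (5.6,6), (6.4,6).
By the shoelace formula its area is 0.80.

0.80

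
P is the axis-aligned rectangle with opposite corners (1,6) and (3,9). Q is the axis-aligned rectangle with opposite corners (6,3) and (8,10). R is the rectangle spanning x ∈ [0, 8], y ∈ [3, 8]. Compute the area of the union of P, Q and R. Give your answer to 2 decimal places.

By inclusion–exclusion:
Individual areas: |P| = 6, |Q| = 14, |R| = 40.
|P∩Q| = 0 (no overlap).
|P∩R|: x∈[1,3], y∈[6,8] → 2·2 = 4.
|Q∩R|: x∈[6,8], y∈[3,8] → 2·5 = 10.
|P∩Q∩R| = 0.
|P ∪ Q ∪ R| = 60 − 14 + 0 = 46.00.

46.00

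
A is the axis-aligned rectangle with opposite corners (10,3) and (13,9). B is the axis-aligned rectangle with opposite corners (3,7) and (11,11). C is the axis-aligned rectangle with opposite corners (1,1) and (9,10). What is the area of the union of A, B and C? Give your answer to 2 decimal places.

102.00

By inclusion–exclusion:
Individual areas: |A| = 18, |B| = 32, |C| = 72.
|A∩B|: x∈[10,11], y∈[7,9] → 1·2 = 2.
|A∩C| = 0 (no overlap).
|B∩C|: x∈[3,9], y∈[7,10] → 6·3 = 18.
|A∩B∩C| = 0.
|A ∪ B ∪ C| = 122 − 20 + 0 = 102.00.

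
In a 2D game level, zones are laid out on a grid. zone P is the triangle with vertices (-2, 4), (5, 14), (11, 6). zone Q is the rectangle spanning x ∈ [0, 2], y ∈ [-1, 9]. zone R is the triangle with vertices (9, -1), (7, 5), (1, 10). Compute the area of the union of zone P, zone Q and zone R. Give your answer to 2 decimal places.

78.15

By inclusion–exclusion:
Individual areas: |zone P| = 58, |zone Q| = 20, |zone R| = 13.
|zone P∩zone Q| = 7.4698.
|zone P∩zone R| = 5.379.
|zone Q∩zone R| = 0.0511.
|zone P∩zone Q∩zone R| = 0.0511.
|zone P ∪ zone Q ∪ zone R| = 91 − 12.8999 + 0.0511 = 78.15.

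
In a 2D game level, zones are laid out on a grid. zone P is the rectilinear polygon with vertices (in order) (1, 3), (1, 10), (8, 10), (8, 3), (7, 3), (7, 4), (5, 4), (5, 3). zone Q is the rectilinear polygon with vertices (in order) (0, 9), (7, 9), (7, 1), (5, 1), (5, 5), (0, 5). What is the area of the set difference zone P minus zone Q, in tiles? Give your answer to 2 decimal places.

21.00

|zone P| = 47, |zone P∩zone Q| = 26.
|zone P ∖ zone Q| = |zone P| − |zone P∩zone Q| = 47 − 26 = 21.00.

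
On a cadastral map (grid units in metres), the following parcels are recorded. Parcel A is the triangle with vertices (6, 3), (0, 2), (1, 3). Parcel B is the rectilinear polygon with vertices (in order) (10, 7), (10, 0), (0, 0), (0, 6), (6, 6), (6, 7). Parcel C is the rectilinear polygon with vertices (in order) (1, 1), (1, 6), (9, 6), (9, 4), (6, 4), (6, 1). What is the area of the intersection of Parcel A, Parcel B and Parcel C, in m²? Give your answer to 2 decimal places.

The intersection is the polygon with vertices (6,3), (1,2.167), (1,3).
By the shoelace formula its area is 2.08.

2.08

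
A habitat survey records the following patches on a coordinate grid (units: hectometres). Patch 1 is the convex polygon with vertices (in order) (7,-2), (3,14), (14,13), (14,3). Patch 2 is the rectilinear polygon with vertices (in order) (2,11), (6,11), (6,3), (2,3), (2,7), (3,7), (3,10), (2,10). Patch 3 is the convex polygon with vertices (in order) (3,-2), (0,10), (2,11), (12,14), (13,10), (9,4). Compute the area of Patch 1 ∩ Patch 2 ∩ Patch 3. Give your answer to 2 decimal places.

10.00

The intersection is the polygon with vertices (6,11), (6,3), (5.75,3), (3.75,11).
By the shoelace formula its area is 10.00.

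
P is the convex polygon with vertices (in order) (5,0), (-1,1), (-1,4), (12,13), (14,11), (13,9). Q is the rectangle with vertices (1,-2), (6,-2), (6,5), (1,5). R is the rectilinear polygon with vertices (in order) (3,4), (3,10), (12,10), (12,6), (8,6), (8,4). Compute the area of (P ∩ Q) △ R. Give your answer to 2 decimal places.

|P ∩ Q| = 23.1042.
|(P ∩ Q) ∩ R| = 3.
|(P ∩ Q) △ R| = 23.1042 + 46 − 6 = 63.10.

63.10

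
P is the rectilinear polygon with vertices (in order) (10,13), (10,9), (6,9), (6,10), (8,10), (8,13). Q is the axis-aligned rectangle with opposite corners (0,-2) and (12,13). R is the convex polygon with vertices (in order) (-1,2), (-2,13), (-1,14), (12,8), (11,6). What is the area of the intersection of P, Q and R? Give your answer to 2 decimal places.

The intersection is the polygon with vertices (6,9), (6,10), (7.667,10), (9.833,9).
By the shoelace formula its area is 2.75.

2.75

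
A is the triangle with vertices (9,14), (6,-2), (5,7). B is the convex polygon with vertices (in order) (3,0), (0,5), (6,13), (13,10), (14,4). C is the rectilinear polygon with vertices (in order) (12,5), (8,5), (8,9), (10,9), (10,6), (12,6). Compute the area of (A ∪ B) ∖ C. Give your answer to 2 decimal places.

|A ∪ B| = 114.217.
|(A ∪ B) ∩ C| = 10.
|(A ∪ B) ∖ C| = 114.217 − 10 = 104.22.

104.22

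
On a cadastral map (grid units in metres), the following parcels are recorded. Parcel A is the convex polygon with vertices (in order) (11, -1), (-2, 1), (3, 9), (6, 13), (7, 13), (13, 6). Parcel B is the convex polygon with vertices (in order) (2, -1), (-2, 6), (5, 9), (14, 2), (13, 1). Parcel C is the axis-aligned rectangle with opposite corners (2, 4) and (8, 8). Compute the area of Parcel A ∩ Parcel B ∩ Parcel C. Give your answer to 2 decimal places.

22.72

The intersection is the polygon with vertices (2.268,7.829), (2.667,8), (6.286,8), (8,6.667), (8,4), (2,4), (2,7.4).
By the shoelace formula its area is 22.72.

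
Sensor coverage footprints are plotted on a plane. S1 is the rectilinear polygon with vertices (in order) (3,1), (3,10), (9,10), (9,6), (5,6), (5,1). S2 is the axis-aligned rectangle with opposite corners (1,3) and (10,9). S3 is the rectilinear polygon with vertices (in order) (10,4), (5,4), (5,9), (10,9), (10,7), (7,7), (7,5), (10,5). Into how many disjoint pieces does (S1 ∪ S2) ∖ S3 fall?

2

(S1 ∪ S2) ∖ S3 splits into 2 disjoint pieces (area 39, area 6).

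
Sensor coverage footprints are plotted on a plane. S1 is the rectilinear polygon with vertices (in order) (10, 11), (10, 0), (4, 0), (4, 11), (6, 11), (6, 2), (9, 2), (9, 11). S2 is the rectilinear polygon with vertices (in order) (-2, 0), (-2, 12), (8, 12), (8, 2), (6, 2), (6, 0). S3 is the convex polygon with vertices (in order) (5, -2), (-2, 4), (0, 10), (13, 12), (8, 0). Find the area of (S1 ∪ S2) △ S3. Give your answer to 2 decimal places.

60.35

|S1 ∪ S2| = 133.
|(S1 ∪ S2) ∩ S3| = 97.8231.
|(S1 ∪ S2) △ S3| = 133 + 123 − 195.6462 = 60.35.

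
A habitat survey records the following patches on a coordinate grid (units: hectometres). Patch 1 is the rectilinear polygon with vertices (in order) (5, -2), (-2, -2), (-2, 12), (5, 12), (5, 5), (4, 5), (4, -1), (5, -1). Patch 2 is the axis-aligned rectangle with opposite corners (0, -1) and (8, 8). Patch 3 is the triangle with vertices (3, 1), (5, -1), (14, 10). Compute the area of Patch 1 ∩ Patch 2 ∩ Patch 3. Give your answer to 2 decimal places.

0.91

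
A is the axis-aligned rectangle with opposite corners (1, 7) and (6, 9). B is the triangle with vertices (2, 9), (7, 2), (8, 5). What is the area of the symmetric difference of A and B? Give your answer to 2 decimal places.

|A| = 10, |B| = 11, |A∩B| = 1.5714.
|A △ B| = |A| + |B| − 2·|A∩B| = 10 + 11 − 3.1429 = 17.86.

17.86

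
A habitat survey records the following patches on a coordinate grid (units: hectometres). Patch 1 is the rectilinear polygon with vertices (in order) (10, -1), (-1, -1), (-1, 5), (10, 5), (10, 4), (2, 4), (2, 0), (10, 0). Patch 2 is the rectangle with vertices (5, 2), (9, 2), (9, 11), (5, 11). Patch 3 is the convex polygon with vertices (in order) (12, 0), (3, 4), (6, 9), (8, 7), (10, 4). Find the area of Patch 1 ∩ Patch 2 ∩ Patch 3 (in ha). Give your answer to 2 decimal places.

The intersection is the polygon with vertices (9,4), (5,4), (5,5), (9,5).
By the shoelace formula its area is 4.00.

4.00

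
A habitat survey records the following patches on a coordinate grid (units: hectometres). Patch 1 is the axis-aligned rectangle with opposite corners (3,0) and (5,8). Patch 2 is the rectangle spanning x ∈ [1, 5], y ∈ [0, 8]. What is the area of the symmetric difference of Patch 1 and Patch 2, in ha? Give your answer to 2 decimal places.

16.00

|Patch 1∩Patch 2|: x∈[3,5], y∈[0,8] → 2·8 = 16.
|Patch 1 △ Patch 2| = |Patch 1| + |Patch 2| − 2·|Patch 1∩Patch 2| = 16 + 32 − 32 = 16.00.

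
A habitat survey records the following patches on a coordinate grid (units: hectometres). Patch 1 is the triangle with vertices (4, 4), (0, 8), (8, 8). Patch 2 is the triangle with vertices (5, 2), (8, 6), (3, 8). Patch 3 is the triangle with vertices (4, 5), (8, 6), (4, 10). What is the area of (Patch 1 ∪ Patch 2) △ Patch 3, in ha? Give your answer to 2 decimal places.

|Patch 1 ∪ Patch 2| = 23.1964.
|(Patch 1 ∪ Patch 2) ∩ Patch 3| = 7.5714.
|(Patch 1 ∪ Patch 2) △ Patch 3| = 23.1964 + 10 − 15.1429 = 18.05.

18.05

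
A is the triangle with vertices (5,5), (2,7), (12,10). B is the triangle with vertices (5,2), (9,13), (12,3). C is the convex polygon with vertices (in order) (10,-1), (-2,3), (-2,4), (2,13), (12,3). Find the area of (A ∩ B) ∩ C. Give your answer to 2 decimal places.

The region (A ∩ B) ∩ C is the polygon with vertices (6.474,6.053), (7.133,7.867), (7.917,7.083).
By the shoelace formula its area is 0.97.

0.97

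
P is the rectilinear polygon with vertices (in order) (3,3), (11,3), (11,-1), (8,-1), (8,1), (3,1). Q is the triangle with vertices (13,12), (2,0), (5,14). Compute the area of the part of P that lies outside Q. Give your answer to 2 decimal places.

|P| = 22, |P∩Q| = 1.6705.
|P ∖ Q| = |P| − |P∩Q| = 22 − 1.6705 = 20.33.

20.33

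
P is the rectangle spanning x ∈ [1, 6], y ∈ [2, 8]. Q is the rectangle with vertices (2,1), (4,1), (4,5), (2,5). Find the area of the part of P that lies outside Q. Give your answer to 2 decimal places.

|P∩Q|: x∈[2,4], y∈[2,5] → 2·3 = 6.
|P| = 30.
|P ∖ Q| = |P| − |P∩Q| = 30 − 6 = 24.00.

24.00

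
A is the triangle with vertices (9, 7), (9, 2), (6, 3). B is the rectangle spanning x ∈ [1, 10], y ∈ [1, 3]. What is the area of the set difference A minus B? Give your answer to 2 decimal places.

|A| = 7.5, |A∩B| = 1.5.
|A ∖ B| = |A| − |A∩B| = 7.5 − 1.5 = 6.00.

6.00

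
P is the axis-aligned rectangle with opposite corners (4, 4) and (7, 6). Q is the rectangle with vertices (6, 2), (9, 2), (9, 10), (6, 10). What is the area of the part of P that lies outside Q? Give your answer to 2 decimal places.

|P∩Q|: x∈[6,7], y∈[4,6] → 1·2 = 2.
|P| = 6.
|P ∖ Q| = |P| − |P∩Q| = 6 − 2 = 4.00.

4.00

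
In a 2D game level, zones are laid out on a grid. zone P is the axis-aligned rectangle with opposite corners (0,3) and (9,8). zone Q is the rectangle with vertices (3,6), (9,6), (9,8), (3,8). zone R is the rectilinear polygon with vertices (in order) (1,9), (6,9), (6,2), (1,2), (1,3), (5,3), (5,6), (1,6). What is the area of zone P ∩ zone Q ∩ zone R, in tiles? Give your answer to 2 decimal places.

The intersection is the polygon with vertices (5,6), (3,6), (3,8), (6,8), (6,6).
By the shoelace formula its area is 6.00.

6.00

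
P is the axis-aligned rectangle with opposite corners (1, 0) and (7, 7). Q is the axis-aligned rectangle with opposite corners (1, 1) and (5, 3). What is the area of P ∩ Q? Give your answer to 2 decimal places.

|P∩Q|: x∈[1,5], y∈[1,3] → 4·2 = 8.

8.00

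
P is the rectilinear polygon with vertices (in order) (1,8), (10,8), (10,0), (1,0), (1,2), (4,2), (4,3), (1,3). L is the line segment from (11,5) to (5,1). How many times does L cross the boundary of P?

1

The segment meets the boundary at (10,4.333).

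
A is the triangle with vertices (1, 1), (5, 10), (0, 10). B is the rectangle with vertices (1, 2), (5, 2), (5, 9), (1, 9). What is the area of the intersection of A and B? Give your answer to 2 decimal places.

The intersection is the polygon with vertices (1.444,2), (1,2), (1,9), (4.556,9).
By the shoelace formula its area is 14.00.

14.00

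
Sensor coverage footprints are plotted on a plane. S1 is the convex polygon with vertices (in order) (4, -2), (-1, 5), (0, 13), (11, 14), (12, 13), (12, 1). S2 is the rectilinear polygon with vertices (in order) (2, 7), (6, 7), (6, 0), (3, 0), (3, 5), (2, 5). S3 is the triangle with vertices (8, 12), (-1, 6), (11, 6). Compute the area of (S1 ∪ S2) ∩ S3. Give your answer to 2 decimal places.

The region (S1 ∪ S2) ∩ S3 is the polygon with vertices (-0.864,6.091), (8,12), (11,6), (-0.875,6).
By the shoelace formula its area is 35.99.

35.99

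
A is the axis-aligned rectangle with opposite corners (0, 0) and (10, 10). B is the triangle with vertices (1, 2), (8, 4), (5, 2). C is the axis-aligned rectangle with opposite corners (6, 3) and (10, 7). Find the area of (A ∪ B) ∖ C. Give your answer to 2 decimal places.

|A ∪ B| = 100.
|(A ∪ B) ∩ C| = 16.
|(A ∪ B) ∖ C| = 100 − 16 = 84.00.

84.00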